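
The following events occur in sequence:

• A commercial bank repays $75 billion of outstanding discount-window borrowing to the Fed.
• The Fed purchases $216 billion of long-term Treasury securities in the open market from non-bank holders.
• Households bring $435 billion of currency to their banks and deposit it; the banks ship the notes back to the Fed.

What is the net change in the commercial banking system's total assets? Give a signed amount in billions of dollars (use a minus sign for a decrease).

+$576 billion

Discount-window repayment $75 billion: bank balance sheets shrink → −$75B.
Asset purchase (from non-banks) $216 billion: bank balance sheets expand → +$216B.
Currency deposit $435 billion: bank balance sheets expand → +$435B.
Net: −75 + 216 + 435 = +$576 billion.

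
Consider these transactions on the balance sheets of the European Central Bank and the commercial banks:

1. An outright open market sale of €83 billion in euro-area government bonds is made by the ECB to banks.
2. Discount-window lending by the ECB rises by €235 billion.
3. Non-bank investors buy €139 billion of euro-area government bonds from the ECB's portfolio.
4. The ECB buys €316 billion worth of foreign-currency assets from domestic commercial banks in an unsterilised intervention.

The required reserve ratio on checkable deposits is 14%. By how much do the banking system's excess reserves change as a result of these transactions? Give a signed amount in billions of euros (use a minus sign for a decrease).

+€348.46 billion

OMO sale (to banks) €83 billion: reserves −€83B, deposits 0.
Discount-window loan €235 billion: reserves +€235B, deposits 0.
Asset sale (to non-banks) €139 billion: reserves −€139B, deposits −€139B.
FX purchase €316 billion: reserves +€316B, deposits 0.
Totals: Δreserves = +€329B, Δdeposits = −€139B.
Δrequired reserves = 14% × −€139B = −€19.46B.
Δexcess reserves = Δreserves − Δrequired = +€329B − (−€19.46B) = +€348.46 billion.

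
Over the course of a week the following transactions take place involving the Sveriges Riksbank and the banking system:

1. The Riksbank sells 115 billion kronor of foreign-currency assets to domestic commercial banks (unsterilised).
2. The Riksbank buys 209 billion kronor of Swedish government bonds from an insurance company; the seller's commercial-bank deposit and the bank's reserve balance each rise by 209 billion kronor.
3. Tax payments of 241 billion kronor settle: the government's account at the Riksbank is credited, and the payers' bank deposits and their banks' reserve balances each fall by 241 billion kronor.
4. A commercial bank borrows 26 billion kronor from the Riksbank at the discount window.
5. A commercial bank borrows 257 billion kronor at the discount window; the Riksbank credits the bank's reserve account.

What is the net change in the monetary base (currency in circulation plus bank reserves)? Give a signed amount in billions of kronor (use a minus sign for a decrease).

+136 billion

Riksbank balance sheet:
  Assets:      Securities +209B, Loans to banks +283B, Foreign assets −115B
  Liabilities: Bank reserves +136B, Government deposits +241B
Commercial banking system:
  Assets:      Reserves at CB +136B, Foreign assets +115B
  Liabilities: Checkable deposits −32B, Borrowings from CB +283B
Monetary base = currency + reserves: 0 + (+136B) = +136 billion.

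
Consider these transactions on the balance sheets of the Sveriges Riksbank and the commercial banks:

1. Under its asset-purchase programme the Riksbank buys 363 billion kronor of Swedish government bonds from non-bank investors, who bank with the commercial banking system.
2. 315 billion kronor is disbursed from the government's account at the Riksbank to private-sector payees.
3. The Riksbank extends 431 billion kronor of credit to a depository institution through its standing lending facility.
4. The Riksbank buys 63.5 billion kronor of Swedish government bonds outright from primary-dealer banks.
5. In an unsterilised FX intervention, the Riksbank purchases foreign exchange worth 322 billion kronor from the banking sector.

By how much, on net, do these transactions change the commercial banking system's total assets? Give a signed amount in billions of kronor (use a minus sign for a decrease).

Asset purchase (from non-banks) 363 billion kronor: bank balance sheets expand → +363B.
Government spending 315 billion kronor: bank balance sheets expand → +315B.
Discount-window loan 431 billion kronor: bank balance sheets expand → +431B.
OMO purchase (from banks) 63.5 billion kronor: just an asset swap on bank balance sheets → 0.
FX purchase 322 billion kronor: just an asset swap on bank balance sheets → 0.
Net: 363 + 315 + 431 + 0 + 0 = +1109 billion.

+1109 billion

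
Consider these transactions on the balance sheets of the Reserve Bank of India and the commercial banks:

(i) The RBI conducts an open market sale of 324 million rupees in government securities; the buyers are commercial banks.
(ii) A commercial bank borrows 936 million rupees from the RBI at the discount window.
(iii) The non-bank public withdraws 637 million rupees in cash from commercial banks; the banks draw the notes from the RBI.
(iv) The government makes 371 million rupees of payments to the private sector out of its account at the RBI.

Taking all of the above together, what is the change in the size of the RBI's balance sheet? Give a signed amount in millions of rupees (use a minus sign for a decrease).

+612 million

RBI balance sheet:
  Assets:      Securities −324M, Loans to banks +936M
  Liabilities: Bank reserves +346M, Currency in circulation +637M, Government deposits −371M
Change in total RBI assets = +612 million.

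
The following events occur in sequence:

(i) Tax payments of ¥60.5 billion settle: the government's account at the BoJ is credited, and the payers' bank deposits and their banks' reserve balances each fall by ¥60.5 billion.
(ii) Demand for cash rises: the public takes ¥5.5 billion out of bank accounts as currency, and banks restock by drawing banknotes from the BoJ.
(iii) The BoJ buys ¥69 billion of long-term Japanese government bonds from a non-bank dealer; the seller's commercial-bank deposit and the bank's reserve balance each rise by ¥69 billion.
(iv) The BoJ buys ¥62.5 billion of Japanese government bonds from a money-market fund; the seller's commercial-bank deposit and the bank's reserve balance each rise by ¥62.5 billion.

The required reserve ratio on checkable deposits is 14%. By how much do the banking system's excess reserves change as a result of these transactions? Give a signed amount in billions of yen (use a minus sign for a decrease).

+¥56.33 billion

Government account inflow ¥60.5 billion: reserves −¥60.5B, deposits −¥60.5B.
Currency withdrawal ¥5.5 billion: reserves −¥5.5B, deposits −¥5.5B.
Asset purchase (from non-banks) ¥69 billion: reserves +¥69B, deposits +¥69B.
Asset purchase (from non-banks) ¥62.5 billion: reserves +¥62.5B, deposits +¥62.5B.
Totals: Δreserves = +¥65.5B, Δdeposits = +¥65.5B.
Δrequired reserves = 14% × +¥65.5B = +¥9.17B.
Δexcess reserves = Δreserves − Δrequired = +¥65.5B − (+¥9.17B) = +¥56.33 billion.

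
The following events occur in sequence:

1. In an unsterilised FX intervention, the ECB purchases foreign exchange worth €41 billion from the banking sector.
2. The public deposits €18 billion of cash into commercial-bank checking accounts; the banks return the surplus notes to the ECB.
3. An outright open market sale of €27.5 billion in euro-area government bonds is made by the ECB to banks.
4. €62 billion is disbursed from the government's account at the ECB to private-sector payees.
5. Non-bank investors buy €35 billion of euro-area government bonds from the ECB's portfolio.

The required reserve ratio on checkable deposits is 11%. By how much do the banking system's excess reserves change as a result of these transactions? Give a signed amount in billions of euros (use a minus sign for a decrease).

FX purchase €41 billion: reserves +€41B, deposits 0.
Currency deposit €18 billion: reserves +€18B, deposits +€18B.
OMO sale (to banks) €27.5 billion: reserves −€27.5B, deposits 0.
Government spending €62 billion: reserves +€62B, deposits +€62B.
Asset sale (to non-banks) €35 billion: reserves −€35B, deposits −€35B.
Totals: Δreserves = +€58.5B, Δdeposits = +€45B.
Δrequired reserves = 11% × +€45B = +€4.95B.
Δexcess reserves = Δreserves − Δrequired = +€58.5B − (+€4.95B) = +€53.55 billion.

+€53.55 billion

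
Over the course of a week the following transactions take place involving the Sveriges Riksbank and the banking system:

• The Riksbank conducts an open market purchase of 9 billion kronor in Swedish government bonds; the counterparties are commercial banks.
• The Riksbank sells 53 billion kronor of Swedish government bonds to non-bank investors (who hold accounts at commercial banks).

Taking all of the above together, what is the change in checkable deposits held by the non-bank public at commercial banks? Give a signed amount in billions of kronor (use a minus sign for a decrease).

-53 billion

OMO purchase (from banks) 9 billion kronor: the counterparty is a bank, so public deposits are unchanged → 0.
Asset sale (to non-banks) 53 billion kronor: non-bank counterparties' bank balances fall → −53B.
Net: 0 − 53 = -53 billion.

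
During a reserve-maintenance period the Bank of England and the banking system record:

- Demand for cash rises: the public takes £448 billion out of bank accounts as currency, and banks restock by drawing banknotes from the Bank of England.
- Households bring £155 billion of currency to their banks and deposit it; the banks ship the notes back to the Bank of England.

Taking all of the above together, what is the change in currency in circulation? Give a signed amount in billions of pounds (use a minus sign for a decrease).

Bank of England balance sheet:
  Assets:      no change
  Liabilities: Bank reserves −£293B, Currency in circulation +£293B
So the change in currency in circulation is +£293 billion.

+£293 billion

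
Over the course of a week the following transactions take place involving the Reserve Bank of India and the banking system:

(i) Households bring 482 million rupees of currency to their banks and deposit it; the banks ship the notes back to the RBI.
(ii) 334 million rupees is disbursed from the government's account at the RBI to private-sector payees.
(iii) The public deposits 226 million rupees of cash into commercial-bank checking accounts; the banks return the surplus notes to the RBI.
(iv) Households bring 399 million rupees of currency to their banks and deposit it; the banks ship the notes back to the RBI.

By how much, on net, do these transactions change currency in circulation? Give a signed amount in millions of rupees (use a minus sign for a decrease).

-1107 million

Currency deposit 482 million rupees: notes return to the central bank → −482M.
Government spending 334 million rupees: no currency enters or leaves circulation → 0.
Currency deposit 226 million rupees: notes return to the central bank → −226M.
Currency deposit 399 million rupees: notes return to the central bank → −399M.
Net: −482 + 0 − 226 − 399 = -1107 million.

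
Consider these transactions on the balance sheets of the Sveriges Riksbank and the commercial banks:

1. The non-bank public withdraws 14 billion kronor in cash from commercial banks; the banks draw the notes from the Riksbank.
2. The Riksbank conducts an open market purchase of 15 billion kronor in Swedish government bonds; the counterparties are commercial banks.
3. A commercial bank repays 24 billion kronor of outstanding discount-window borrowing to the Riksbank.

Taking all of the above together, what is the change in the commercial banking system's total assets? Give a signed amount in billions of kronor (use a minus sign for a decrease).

Riksbank balance sheet:
  Assets:      Securities +15B, Loans to banks −24B
  Liabilities: Bank reserves −23B, Currency in circulation +14B
Commercial banking system:
  Assets:      Reserves at CB −23B, Securities −15B
  Liabilities: Checkable deposits −14B, Borrowings from CB −24B
Change in total bank assets = -38 billion.

-38 billion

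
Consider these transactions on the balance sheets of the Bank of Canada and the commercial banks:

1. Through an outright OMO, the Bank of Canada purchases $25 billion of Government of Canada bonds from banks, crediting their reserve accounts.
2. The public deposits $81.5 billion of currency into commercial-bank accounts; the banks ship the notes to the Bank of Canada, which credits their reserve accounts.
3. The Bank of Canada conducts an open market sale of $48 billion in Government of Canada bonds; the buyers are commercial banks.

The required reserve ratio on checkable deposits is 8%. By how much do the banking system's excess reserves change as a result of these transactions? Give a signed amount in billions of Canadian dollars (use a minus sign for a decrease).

+$51.98 billion

OMO purchase (from banks) $25 billion: reserves +$25B, deposits 0.
Currency deposit $81.5 billion: reserves +$81.5B, deposits +$81.5B.
OMO sale (to banks) $48 billion: reserves −$48B, deposits 0.
Totals: Δreserves = +$58.5B, Δdeposits = +$81.5B.
Δrequired reserves = 8% × +$81.5B = +$6.52B.
Δexcess reserves = Δreserves − Δrequired = +$58.5B − (+$6.52B) = +$51.98 billion.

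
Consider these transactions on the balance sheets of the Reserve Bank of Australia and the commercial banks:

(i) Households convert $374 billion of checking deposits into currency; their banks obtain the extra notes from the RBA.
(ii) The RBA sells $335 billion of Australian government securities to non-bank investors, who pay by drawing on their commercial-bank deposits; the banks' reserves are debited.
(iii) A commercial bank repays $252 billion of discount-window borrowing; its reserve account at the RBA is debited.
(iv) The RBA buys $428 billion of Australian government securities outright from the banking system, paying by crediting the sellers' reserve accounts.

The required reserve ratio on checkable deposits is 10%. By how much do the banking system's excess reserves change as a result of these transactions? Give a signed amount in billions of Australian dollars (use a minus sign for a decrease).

-$462.1 billion

Currency withdrawal $374 billion: reserves −$374B, deposits −$374B.
Asset sale (to non-banks) $335 billion: reserves −$335B, deposits −$335B.
Discount-window repayment $252 billion: reserves −$252B, deposits 0.
OMO purchase (from banks) $428 billion: reserves +$428B, deposits 0.
Totals: Δreserves = −$533B, Δdeposits = −$709B.
Δrequired reserves = 10% × −$709B = −$70.9B.
Δexcess reserves = Δreserves − Δrequired = −$533B − (−$70.9B) = -$462.1 billion.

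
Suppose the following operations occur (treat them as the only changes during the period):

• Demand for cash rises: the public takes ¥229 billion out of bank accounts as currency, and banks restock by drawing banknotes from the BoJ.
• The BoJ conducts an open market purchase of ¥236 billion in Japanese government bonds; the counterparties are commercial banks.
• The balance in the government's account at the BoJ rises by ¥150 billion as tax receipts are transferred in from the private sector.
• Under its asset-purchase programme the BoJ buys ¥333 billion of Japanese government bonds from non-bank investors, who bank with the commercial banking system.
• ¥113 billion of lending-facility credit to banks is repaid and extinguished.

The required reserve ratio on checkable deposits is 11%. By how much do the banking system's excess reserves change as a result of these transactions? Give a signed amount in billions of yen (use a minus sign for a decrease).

+¥82.06 billion

Currency withdrawal ¥229 billion: reserves −¥229B, deposits −¥229B.
OMO purchase (from banks) ¥236 billion: reserves +¥236B, deposits 0.
Government account inflow ¥150 billion: reserves −¥150B, deposits −¥150B.
Asset purchase (from non-banks) ¥333 billion: reserves +¥333B, deposits +¥333B.
Discount-window repayment ¥113 billion: reserves −¥113B, deposits 0.
Totals: Δreserves = +¥77B, Δdeposits = −¥46B.
Δrequired reserves = 11% × −¥46B = −¥5.06B.
Δexcess reserves = Δreserves − Δrequired = +¥77B − (−¥5.06B) = +¥82.06 billion.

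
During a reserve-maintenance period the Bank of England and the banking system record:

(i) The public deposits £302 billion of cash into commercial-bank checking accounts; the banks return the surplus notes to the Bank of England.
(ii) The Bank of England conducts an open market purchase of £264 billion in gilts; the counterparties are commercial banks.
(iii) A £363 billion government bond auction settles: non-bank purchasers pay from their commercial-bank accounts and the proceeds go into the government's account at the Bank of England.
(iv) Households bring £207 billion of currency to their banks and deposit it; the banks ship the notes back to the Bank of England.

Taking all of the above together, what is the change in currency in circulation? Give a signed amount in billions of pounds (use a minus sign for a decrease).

Bank of England balance sheet:
  Assets:      Securities +£264B
  Liabilities: Bank reserves +£410B, Currency in circulation −£509B, Government deposits +£363B
Commercial banking system:
  Assets:      Reserves at CB +£410B, Securities −£264B
  Liabilities: Checkable deposits +£146B
So the change in currency in circulation is -£509 billion.

-£509 billion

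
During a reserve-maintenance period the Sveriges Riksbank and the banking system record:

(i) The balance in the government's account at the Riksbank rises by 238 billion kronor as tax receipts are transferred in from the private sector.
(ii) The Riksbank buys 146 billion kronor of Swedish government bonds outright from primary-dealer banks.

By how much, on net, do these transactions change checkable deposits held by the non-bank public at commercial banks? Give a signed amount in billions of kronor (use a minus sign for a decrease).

-238 billion

Riksbank balance sheet:
  Assets:      Securities +146B
  Liabilities: Bank reserves −92B, Government deposits +238B
Commercial banking system:
  Assets:      Reserves at CB −92B, Securities −146B
  Liabilities: Checkable deposits −238B
So the change in checkable deposits held by the non-bank public at commercial banks is -238 billion.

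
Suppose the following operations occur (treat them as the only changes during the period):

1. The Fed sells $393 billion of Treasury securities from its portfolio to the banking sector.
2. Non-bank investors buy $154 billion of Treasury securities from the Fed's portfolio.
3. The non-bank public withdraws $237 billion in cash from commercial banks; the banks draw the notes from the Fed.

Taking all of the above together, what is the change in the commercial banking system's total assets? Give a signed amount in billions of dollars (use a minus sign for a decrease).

-$391 billion

Fed balance sheet:
  Assets:      Securities −$547B
  Liabilities: Bank reserves −$784B, Currency in circulation +$237B
Commercial banking system:
  Assets:      Reserves at CB −$784B, Securities +$393B
  Liabilities: Checkable deposits −$391B
Change in total bank assets = -$391 billion.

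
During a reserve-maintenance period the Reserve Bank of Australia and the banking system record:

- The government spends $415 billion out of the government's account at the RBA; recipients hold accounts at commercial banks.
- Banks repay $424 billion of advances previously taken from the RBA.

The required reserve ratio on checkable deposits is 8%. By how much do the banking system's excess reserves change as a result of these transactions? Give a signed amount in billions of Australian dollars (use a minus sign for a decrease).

-$42.2 billion

Government spending $415 billion: reserves +$415B, deposits +$415B.
Discount-window repayment $424 billion: reserves −$424B, deposits 0.
Totals: Δreserves = −$9B, Δdeposits = +$415B.
Δrequired reserves = 8% × +$415B = +$33.2B.
Δexcess reserves = Δreserves − Δrequired = −$9B − (+$33.2B) = -$42.2 billion.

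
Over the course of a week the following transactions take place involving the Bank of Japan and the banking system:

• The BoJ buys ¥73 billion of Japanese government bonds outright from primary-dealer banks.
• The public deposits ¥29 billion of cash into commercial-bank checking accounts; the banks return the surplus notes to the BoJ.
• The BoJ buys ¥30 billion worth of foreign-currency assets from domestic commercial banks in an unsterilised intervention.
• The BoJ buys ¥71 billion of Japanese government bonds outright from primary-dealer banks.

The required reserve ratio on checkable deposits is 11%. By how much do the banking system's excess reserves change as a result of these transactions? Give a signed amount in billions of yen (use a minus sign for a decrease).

OMO purchase (from banks) ¥73 billion: reserves +¥73B, deposits 0.
Currency deposit ¥29 billion: reserves +¥29B, deposits +¥29B.
FX purchase ¥30 billion: reserves +¥30B, deposits 0.
OMO purchase (from banks) ¥71 billion: reserves +¥71B, deposits 0.
Totals: Δreserves = +¥203B, Δdeposits = +¥29B.
Δrequired reserves = 11% × +¥29B = +¥3.19B.
Δexcess reserves = Δreserves − Δrequired = +¥203B − (+¥3.19B) = +¥199.81 billion.

+¥199.81 billion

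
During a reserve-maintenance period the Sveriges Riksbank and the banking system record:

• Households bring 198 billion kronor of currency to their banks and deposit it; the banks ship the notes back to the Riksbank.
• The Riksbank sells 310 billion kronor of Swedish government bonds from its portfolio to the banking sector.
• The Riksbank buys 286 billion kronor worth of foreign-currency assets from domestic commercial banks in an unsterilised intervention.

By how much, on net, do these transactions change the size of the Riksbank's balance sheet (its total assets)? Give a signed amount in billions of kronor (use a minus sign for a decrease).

-24 billion

Riksbank balance sheet:
  Assets:      Securities −310B, Foreign assets +286B
  Liabilities: Bank reserves +174B, Currency in circulation −198B
Change in total Riksbank assets = -24 billion.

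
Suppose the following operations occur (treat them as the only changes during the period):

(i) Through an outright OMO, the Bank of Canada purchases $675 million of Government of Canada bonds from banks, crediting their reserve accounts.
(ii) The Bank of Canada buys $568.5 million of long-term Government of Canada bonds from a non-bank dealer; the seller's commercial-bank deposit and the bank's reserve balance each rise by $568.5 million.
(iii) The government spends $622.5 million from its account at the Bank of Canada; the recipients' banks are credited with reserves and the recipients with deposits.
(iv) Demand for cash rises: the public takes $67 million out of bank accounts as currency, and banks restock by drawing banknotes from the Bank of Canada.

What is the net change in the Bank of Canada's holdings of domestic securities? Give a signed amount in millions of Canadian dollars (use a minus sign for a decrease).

Bank of Canada balance sheet:
  Assets:      Securities +$1243.5M
  Liabilities: Bank reserves +$1799M, Currency in circulation +$67M, Government deposits −$622.5M
Commercial banking system:
  Assets:      Reserves at CB +$1799M, Securities −$675M
  Liabilities: Checkable deposits +$1124M
So the change in the Bank of Canada's holdings of domestic securities is +$1243.5 million.

+$1243.5 million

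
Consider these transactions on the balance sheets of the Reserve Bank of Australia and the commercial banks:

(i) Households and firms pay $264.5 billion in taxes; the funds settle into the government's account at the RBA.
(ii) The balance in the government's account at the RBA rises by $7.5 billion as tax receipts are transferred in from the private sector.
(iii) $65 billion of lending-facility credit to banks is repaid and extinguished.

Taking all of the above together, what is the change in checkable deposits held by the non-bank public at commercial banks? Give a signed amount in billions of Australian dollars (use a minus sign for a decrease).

-$272 billion

RBA balance sheet:
  Assets:      Loans to banks −$65B
  Liabilities: Bank reserves −$337B, Government deposits +$272B
Commercial banking system:
  Assets:      Reserves at CB −$337B
  Liabilities: Checkable deposits −$272B, Borrowings from CB −$65B
So the change in checkable deposits held by the non-bank public at commercial banks is -$272 billion.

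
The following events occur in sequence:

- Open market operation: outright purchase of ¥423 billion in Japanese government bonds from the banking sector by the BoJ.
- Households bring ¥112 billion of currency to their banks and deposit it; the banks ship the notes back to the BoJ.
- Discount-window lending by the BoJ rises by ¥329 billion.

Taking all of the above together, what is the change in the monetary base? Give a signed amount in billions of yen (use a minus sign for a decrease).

BoJ balance sheet:
  Assets:      Securities +¥423B, Loans to banks +¥329B
  Liabilities: Bank reserves +¥864B, Currency in circulation −¥112B
Monetary base = currency + reserves: −¥112B + (+¥864B) = +¥752 billion.

+¥752 billion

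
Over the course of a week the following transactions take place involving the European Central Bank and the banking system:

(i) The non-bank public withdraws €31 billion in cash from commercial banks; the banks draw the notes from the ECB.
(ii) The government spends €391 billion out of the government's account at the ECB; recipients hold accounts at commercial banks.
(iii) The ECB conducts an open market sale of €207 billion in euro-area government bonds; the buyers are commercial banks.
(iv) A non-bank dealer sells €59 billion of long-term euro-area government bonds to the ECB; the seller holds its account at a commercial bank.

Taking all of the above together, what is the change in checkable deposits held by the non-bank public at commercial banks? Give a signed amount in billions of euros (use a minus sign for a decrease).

+€419 billion

ECB balance sheet:
  Assets:      Securities −€148B
  Liabilities: Bank reserves +€212B, Currency in circulation +€31B, Government deposits −€391B
Commercial banking system:
  Assets:      Reserves at CB +€212B, Securities +€207B
  Liabilities: Checkable deposits +€419B
So the change in checkable deposits held by the non-bank public at commercial banks is +€419 billion.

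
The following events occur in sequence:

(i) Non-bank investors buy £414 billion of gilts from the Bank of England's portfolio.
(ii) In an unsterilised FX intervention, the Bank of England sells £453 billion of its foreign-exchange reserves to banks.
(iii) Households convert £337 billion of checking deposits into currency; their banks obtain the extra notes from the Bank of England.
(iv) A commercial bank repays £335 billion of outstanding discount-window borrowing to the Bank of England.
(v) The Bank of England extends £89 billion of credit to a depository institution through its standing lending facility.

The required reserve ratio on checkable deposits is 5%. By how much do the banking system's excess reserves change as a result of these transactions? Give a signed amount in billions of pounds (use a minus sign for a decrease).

Asset sale (to non-banks) £414 billion: reserves −£414B, deposits −£414B.
FX sale £453 billion: reserves −£453B, deposits 0.
Currency withdrawal £337 billion: reserves −£337B, deposits −£337B.
Discount-window repayment £335 billion: reserves −£335B, deposits 0.
Discount-window loan £89 billion: reserves +£89B, deposits 0.
Totals: Δreserves = −£1450B, Δdeposits = −£751B.
Δrequired reserves = 5% × −£751B = −£37.55B.
Δexcess reserves = Δreserves − Δrequired = −£1450B − (−£37.55B) = -£1412.45 billion.

-£1412.45 billion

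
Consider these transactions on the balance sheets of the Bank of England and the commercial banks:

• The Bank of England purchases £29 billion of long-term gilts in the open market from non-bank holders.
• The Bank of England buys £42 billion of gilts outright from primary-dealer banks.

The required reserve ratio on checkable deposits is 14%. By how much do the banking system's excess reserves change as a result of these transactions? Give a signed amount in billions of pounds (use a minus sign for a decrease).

+£66.94 billion

Asset purchase (from non-banks) £29 billion: reserves +£29B, deposits +£29B.
OMO purchase (from banks) £42 billion: reserves +£42B, deposits 0.
Totals: Δreserves = +£71B, Δdeposits = +£29B.
Δrequired reserves = 14% × +£29B = +£4.06B.
Δexcess reserves = Δreserves − Δrequired = +£71B − (+£4.06B) = +£66.94 billion.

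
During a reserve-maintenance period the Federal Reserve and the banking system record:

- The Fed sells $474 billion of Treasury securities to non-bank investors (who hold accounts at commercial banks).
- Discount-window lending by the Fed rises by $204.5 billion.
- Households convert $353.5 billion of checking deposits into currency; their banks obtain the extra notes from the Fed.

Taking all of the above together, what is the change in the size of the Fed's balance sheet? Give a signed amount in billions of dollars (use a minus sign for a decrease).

Asset sale (to non-banks) $474 billion: a Fed asset is shed → −$474B.
Discount-window loan $204.5 billion: a Fed asset is acquired → +$204.5B.
Currency withdrawal $353.5 billion: only the composition of liabilities changes → 0.
Net: −474 + 204.5 + 0 = -$269.5 billion.

-$269.5 billion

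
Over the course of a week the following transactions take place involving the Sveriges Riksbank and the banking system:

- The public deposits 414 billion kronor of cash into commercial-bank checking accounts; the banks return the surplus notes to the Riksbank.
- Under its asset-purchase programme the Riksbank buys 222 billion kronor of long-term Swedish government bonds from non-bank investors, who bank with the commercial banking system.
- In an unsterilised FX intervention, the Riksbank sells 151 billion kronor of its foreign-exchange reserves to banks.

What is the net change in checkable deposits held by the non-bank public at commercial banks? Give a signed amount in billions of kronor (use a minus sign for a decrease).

Currency deposit 414 billion kronor: non-bank counterparties' bank balances rise → +414B.
Asset purchase (from non-banks) 222 billion kronor: non-bank counterparties' bank balances rise → +222B.
FX sale 151 billion kronor: the counterparty is a bank, so public deposits are unchanged → 0.
Net: 414 + 222 + 0 = +636 billion.

+636 billion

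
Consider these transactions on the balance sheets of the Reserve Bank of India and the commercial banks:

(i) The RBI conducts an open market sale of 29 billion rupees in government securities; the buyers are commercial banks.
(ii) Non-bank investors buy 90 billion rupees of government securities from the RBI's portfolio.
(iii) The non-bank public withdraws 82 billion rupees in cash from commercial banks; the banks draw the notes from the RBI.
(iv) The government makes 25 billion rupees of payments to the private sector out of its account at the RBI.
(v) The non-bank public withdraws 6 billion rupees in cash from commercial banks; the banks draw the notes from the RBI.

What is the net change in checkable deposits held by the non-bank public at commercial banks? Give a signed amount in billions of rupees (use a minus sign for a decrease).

OMO sale (to banks) 29 billion rupees: the counterparty is a bank, so public deposits are unchanged → 0.
Asset sale (to non-banks) 90 billion rupees: non-bank counterparties' bank balances fall → −90B.
Currency withdrawal 82 billion rupees: non-bank counterparties' bank balances fall → −82B.
Government spending 25 billion rupees: non-bank counterparties' bank balances rise → +25B.
Currency withdrawal 6 billion rupees: non-bank counterparties' bank balances fall → −6B.
Net: 0 − 90 − 82 + 25 − 6 = -153 billion.

-153 billion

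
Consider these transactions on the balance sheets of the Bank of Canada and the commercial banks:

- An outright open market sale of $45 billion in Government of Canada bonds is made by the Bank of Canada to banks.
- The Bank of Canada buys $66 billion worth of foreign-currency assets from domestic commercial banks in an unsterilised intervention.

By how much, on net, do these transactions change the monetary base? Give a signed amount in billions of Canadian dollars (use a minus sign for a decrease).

Bank of Canada balance sheet:
  Assets:      Securities −$45B, Foreign assets +$66B
  Liabilities: Bank reserves +$21B
Commercial banking system:
  Assets:      Reserves at CB +$21B, Securities +$45B, Foreign assets −$66B
  Liabilities: no change
Monetary base = currency + reserves: 0 + (+$21B) = +$21 billion.

+$21 billion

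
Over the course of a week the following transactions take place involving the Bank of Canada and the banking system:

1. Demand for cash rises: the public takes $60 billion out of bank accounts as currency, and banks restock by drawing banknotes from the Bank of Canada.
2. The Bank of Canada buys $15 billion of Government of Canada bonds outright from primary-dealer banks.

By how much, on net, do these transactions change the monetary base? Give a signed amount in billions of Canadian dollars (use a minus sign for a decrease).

+$15 billion

Currency withdrawal $60 billion: just a shift between currency and reserves — both are base money → 0.
OMO purchase (from banks) $15 billion: Bank of Canada balance sheet expands → +$15B.
Net: 0 + 15 = +$15 billion.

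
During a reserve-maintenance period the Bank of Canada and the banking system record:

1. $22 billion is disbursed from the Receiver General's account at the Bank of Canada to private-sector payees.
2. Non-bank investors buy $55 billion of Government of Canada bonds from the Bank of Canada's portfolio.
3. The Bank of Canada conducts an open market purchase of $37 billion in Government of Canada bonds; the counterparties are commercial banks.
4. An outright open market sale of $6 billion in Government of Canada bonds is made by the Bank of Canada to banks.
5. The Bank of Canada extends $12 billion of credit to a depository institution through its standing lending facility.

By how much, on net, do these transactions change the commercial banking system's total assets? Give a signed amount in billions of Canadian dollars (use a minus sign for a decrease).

Bank of Canada balance sheet:
  Assets:      Securities −$24B, Loans to banks +$12B
  Liabilities: Bank reserves +$10B, Government deposits −$22B
Commercial banking system:
  Assets:      Reserves at CB +$10B, Securities −$31B
  Liabilities: Checkable deposits −$33B, Borrowings from CB +$12B
Change in total bank assets = -$21 billion.

-$21 billion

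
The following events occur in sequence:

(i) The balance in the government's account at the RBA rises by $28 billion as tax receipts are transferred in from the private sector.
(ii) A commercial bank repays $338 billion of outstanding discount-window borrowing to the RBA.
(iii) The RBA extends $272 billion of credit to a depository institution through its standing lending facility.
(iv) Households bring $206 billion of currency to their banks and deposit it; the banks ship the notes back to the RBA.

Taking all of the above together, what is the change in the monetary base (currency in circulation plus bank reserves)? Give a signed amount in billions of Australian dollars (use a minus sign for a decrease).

-$94 billion

Government account inflow $28 billion: reserves shift to a non-base liability → −$28B.
Discount-window repayment $338 billion: RBA balance sheet contracts → −$338B.
Discount-window loan $272 billion: RBA balance sheet expands → +$272B.
Currency deposit $206 billion: just a shift between currency and reserves — both are base money → 0.
Net: −28 − 338 + 272 + 0 = -$94 billion.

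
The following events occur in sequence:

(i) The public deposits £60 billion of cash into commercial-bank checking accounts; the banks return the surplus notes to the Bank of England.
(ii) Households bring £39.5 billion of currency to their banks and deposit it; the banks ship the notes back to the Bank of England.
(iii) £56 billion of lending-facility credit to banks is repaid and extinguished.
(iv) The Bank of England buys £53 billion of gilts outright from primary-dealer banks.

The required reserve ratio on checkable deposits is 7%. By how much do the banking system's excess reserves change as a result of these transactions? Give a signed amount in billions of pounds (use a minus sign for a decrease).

Currency deposit £60 billion: reserves +£60B, deposits +£60B.
Currency deposit £39.5 billion: reserves +£39.5B, deposits +£39.5B.
Discount-window repayment £56 billion: reserves −£56B, deposits 0.
OMO purchase (from banks) £53 billion: reserves +£53B, deposits 0.
Totals: Δreserves = +£96.5B, Δdeposits = +£99.5B.
Δrequired reserves = 7% × +£99.5B = +£6.965B.
Δexcess reserves = Δreserves − Δrequired = +£96.5B − (+£6.965B) = +£89.535 billion.

+£89.535 billion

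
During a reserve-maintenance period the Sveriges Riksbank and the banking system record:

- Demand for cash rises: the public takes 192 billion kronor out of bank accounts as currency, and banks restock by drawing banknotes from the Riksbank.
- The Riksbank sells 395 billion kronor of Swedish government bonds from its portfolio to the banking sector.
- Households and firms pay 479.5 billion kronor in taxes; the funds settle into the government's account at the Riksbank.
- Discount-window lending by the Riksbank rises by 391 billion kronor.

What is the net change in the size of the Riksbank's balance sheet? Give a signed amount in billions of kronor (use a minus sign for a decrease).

Riksbank balance sheet:
  Assets:      Securities −395B, Loans to banks +391B
  Liabilities: Bank reserves −675.5B, Currency in circulation +192B, Government deposits +479.5B
Commercial banking system:
  Assets:      Reserves at CB −675.5B, Securities +395B
  Liabilities: Checkable deposits −671.5B, Borrowings from CB +391B
Change in total Riksbank assets = -4 billion.

-4 billion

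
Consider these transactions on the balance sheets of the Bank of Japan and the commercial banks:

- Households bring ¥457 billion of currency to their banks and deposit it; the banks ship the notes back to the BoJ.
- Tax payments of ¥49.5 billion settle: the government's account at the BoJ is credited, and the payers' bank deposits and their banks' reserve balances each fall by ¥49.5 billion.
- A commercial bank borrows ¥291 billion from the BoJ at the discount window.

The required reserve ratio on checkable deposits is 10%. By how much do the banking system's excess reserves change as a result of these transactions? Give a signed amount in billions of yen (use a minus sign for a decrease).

+¥657.75 billion

Currency deposit ¥457 billion: reserves +¥457B, deposits +¥457B.
Government account inflow ¥49.5 billion: reserves −¥49.5B, deposits −¥49.5B.
Discount-window loan ¥291 billion: reserves +¥291B, deposits 0.
Totals: Δreserves = +¥698.5B, Δdeposits = +¥407.5B.
Δrequired reserves = 10% × +¥407.5B = +¥40.75B.
Δexcess reserves = Δreserves − Δrequired = +¥698.5B − (+¥40.75B) = +¥657.75 billion.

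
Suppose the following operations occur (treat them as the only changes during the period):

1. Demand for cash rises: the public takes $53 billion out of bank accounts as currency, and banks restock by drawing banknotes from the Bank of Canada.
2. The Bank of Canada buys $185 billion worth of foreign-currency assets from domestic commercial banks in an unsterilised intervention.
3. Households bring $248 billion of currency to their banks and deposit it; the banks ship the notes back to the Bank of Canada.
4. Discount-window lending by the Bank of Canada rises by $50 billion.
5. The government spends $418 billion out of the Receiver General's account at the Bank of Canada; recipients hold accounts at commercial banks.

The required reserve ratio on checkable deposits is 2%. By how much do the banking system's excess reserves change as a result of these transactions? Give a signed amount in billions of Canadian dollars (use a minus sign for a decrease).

Currency withdrawal $53 billion: reserves −$53B, deposits −$53B.
FX purchase $185 billion: reserves +$185B, deposits 0.
Currency deposit $248 billion: reserves +$248B, deposits +$248B.
Discount-window loan $50 billion: reserves +$50B, deposits 0.
Government spending $418 billion: reserves +$418B, deposits +$418B.
Totals: Δreserves = +$848B, Δdeposits = +$613B.
Δrequired reserves = 2% × +$613B = +$12.26B.
Δexcess reserves = Δreserves − Δrequired = +$848B − (+$12.26B) = +$835.74 billion.

+$835.74 billion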